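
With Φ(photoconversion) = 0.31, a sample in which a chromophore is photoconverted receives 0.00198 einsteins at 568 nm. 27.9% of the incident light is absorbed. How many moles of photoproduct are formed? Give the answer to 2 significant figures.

Photons absorbed: 0.279 × 0.00198 = 5.524×10⁻⁴ mol.
Product: Φ × n_abs = 0.31 × 5.524×10⁻⁴ = 1.712×10⁻⁴ mol.

1.7×10⁻⁴ mol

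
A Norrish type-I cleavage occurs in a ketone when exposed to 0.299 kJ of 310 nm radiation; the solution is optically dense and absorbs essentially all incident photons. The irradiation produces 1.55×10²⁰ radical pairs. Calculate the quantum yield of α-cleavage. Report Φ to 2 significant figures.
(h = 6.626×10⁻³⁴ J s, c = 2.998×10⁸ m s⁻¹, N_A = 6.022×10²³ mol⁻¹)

Product: 1.55×10²⁰ / 6.022×10²³ = 2.574×10⁻⁴ mol.
Photon energy at 310 nm: hc/λ = (6.626×10⁻³⁴)(2.998×10⁸)/(310×10⁻⁹) = 6.408×10⁻¹⁹ J.
Incident energy: 0.299 kJ = 299 J.
Photons incident: 299 / 6.408×10⁻¹⁹ = 4.666×10²⁰, i.e. 4.666×10²⁰/6.022×10²³ = 7.748×10⁻⁴ mol.
Φ = 2.574×10⁻⁴ mol / 7.748×10⁻⁴ mol photons = 0.33.

Φ = 0.33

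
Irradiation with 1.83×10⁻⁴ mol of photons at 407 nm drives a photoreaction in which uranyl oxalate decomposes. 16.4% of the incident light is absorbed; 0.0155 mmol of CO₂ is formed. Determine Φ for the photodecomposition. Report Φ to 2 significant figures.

Φ = 0.52

Product: 0.0155 mmol = 1.55×10⁻⁵ mol.
Photons absorbed: 0.164 × 1.83×10⁻⁴ = 3.001×10⁻⁵ mol.
Φ = 1.55×10⁻⁵ mol / 3.001×10⁻⁵ mol photons = 0.52.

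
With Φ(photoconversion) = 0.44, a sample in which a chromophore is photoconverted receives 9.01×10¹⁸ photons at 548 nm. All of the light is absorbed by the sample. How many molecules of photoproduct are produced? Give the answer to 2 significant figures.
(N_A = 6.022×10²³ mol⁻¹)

4.0×10¹⁸ molecules

Moles of photons: 9.01×10¹⁸ / 6.022×10²³ = 1.496×10⁻⁵ mol.
Product: Φ × n_abs = 0.44 × 1.496×10⁻⁵ = 6.582×10⁻⁶ mol.
As a count: 6.582×10⁻⁶ × 6.022×10²³ = 4.0×10¹⁸.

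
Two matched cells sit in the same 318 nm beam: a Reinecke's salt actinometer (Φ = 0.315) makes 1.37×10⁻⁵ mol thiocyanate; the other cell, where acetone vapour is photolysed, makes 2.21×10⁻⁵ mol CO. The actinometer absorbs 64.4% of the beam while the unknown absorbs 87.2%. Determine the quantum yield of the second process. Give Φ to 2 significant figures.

Photons absorbed by the actinometer: 1.37×10⁻⁵ / 0.315 = 4.349×10⁻⁵ mol.
Incident flux: 4.349×10⁻⁵ / 0.644 = 6.753×10⁻⁵ einstein.
Absorbed by unknown: 0.872 × 6.753×10⁻⁵ = 5.889×10⁻⁵ mol.
Φ(unknown) = 2.21×10⁻⁵ / 5.889×10⁻⁵ = 0.38.

Φ = 0.38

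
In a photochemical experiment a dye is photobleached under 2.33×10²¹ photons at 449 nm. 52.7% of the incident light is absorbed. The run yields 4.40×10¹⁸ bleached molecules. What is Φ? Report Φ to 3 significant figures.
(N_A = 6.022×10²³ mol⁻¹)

Φ = 0.00358

Product: 4.40×10¹⁸ / 6.022×10²³ = 7.307×10⁻⁶ mol.
Moles of photons: 2.33×10²¹ / 6.022×10²³ = 0.003869 mol.
Photons absorbed: 0.527 × 0.003869 = 0.002039 mol.
Φ = 7.307×10⁻⁶ mol / 0.002039 mol photons = 0.00358.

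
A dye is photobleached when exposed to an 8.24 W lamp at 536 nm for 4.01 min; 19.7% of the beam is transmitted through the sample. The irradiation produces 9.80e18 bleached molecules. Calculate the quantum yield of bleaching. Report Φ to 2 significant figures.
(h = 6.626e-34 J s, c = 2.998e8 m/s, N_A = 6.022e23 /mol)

Product: 9.80e18 / 6.022e23 = 1.627e-5 mol.
Photon energy at 536 nm: hc/λ = (6.626e-34)(2.998e8)/(536e-9) = 3.706e-19 J.
Energy delivered: (8.24 W)(240.6 s) = 1983 J.
Photons incident: 1983 / 3.706e-19 = 5.351e21, i.e. 5.351e21/6.022e23 = 0.008886 mol.
Fraction absorbed: 1 − 19.7/100 = 0.8030.
Photons absorbed: 0.8030 × 0.008886 = 0.007135 mol.
Φ = 1.627e-5 mol / 0.007135 mol photons = 0.0023.

Φ = 0.0023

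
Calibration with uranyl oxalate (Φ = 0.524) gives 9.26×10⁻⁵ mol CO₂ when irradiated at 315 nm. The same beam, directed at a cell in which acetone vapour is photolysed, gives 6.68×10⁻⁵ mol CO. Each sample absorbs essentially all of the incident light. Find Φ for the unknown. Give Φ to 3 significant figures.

Φ = 0.378

Photons absorbed by the actinometer: 9.26×10⁻⁵ / 0.524 = 1.767×10⁻⁴ mol.
Φ(unknown) = 6.68×10⁻⁵ / 1.767×10⁻⁴ = 0.378.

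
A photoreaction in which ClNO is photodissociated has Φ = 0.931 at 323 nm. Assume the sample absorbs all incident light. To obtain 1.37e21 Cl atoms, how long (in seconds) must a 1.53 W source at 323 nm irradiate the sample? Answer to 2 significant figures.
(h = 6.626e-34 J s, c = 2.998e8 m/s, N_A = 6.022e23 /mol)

t ≈ 590 s

Product: 1.37e21 / 6.022e23 = 0.002275 mol.
Photons that must be absorbed: 0.002275 / 0.931 = 0.002444 mol.
Photon energy: hc/λ = 6.150e-19 J; per mole, 3.704e5 J mol⁻¹.
Energy required: 0.002444 × 3.704e5 = 905.3 J.
Time: 905.3 J / 1.53 W = 590 s.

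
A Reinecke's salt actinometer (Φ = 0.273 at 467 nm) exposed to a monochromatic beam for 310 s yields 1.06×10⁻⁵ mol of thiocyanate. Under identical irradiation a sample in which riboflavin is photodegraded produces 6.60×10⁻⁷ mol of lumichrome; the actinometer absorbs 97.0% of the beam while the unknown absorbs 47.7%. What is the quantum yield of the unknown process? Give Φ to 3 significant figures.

Photons absorbed by the actinometer: 1.06×10⁻⁵ / 0.273 = 3.883×10⁻⁵ mol.
Incident flux: 3.883×10⁻⁵ / 0.970 = 4.003×10⁻⁵ einstein.
Absorbed by unknown: 0.477 × 4.003×10⁻⁵ = 1.909×10⁻⁵ mol.
Φ(unknown) = 6.60×10⁻⁷ / 1.909×10⁻⁵ = 0.0346.

Φ = 0.0346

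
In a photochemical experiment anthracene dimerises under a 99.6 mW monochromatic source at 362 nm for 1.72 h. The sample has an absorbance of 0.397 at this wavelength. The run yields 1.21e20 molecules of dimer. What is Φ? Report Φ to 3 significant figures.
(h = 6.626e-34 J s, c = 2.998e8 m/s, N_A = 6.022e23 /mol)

Φ = 0.180

Product: 1.21e20 / 6.022e23 = 2.009e-4 mol.
Photon energy at 362 nm: hc/λ = (6.626e-34)(2.998e8)/(362e-9) = 5.487e-19 J.
Energy delivered: (99.6 mW)(6192 s) = 616.7 J.
Photons incident: 616.7 / 5.487e-19 = 1.124e21, i.e. 1.124e21/6.022e23 = 0.001866 mol.
Fraction absorbed: 1 − 10^(−0.397) = 0.5991.
Photons absorbed: 0.5991 × 0.001866 = 0.001118 mol.
Φ = 2.009e-4 mol / 0.001118 mol photons = 0.180.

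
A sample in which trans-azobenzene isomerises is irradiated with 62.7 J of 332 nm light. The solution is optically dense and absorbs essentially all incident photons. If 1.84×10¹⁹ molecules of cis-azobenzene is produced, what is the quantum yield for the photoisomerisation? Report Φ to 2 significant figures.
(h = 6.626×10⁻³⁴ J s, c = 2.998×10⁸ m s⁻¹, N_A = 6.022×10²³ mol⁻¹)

Product: 1.84×10¹⁹ / 6.022×10²³ = 3.055×10⁻⁵ mol.
Photon energy at 332 nm: hc/λ = (6.626×10⁻³⁴)(2.998×10⁸)/(332×10⁻⁹) = 5.983×10⁻¹⁹ J.
Photons incident: 62.7 / 5.983×10⁻¹⁹ = 1.048×10²⁰, i.e. 1.048×10²⁰/6.022×10²³ = 1.740×10⁻⁴ mol.
Φ = 3.055×10⁻⁵ mol / 1.740×10⁻⁴ mol photons = 0.18.

Φ = 0.18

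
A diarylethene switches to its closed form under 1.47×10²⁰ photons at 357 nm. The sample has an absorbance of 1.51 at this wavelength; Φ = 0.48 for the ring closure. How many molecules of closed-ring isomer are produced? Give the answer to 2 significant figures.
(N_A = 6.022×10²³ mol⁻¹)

6.8×10¹⁹ molecules

Moles of photons: 1.47×10²⁰ / 6.022×10²³ = 2.441×10⁻⁴ mol.
Fraction absorbed: 1 − 10^(−1.51) = 0.9691.
Photons absorbed: 0.9691 × 2.441×10⁻⁴ = 2.366×10⁻⁴ mol.
Product: Φ × n_abs = 0.48 × 2.366×10⁻⁴ = 1.136×10⁻⁴ mol.
As a count: 1.136×10⁻⁴ × 6.022×10²³ = 6.8×10¹⁹.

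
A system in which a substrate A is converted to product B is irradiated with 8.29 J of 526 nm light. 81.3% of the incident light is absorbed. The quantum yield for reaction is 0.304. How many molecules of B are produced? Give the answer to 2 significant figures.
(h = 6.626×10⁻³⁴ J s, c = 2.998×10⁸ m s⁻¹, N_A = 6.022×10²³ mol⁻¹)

5.4×10¹⁸ molecules

Photon energy at 526 nm: hc/λ = (6.626×10⁻³⁴)(2.998×10⁸)/(526×10⁻⁹) = 3.777×10⁻¹⁹ J.
Photons incident: 8.29 / 3.777×10⁻¹⁹ = 2.195×10¹⁹, i.e. 2.195×10¹⁹/6.022×10²³ = 3.645×10⁻⁵ mol.
Photons absorbed: 0.813 × 3.645×10⁻⁵ = 2.963×10⁻⁵ mol.
Product: Φ × n_abs = 0.304 × 2.963×10⁻⁵ = 9.008×10⁻⁶ mol.
As a count: 9.008×10⁻⁶ × 6.022×10²³ = 5.4×10¹⁸.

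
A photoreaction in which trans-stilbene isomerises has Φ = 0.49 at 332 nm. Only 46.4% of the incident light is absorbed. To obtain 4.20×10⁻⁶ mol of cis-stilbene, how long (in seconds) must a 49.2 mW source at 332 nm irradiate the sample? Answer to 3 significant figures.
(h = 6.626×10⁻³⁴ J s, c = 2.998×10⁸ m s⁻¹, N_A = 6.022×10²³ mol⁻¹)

Photons that must be absorbed: 4.20×10⁻⁶ / 0.49 = 8.571×10⁻⁶ mol.
Incident photons needed: 8.571×10⁻⁶ / 0.464 = 1.847×10⁻⁵ mol.
Photon energy: hc/λ = 5.983×10⁻¹⁹ J; per mole, 3.603×10⁵ J mol⁻¹.
Energy required: 1.847×10⁻⁵ × 3.603×10⁵ = 6.655 J.
Time: 6.655 J / 0.0492 W = 135 s.

t ≈ 135 s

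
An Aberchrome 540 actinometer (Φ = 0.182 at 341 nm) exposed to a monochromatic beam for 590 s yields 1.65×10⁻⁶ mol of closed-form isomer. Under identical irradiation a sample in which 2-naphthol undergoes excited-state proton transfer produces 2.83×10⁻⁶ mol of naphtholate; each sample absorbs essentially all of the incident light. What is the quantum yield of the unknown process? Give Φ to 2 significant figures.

Photons absorbed by the actinometer: 1.65×10⁻⁶ / 0.182 = 9.066×10⁻⁶ mol.
Φ(unknown) = 2.83×10⁻⁶ / 9.066×10⁻⁶ = 0.31.

Φ = 0.31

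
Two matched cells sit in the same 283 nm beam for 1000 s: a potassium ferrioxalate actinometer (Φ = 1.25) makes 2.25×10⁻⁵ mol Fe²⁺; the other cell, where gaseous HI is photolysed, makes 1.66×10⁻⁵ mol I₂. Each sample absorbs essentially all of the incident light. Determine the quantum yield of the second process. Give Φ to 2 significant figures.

Photons absorbed by the actinometer: 2.25×10⁻⁵ / 1.25 = 1.800×10⁻⁵ mol.
Φ(unknown) = 1.66×10⁻⁵ / 1.800×10⁻⁵ = 0.92.

Φ = 0.92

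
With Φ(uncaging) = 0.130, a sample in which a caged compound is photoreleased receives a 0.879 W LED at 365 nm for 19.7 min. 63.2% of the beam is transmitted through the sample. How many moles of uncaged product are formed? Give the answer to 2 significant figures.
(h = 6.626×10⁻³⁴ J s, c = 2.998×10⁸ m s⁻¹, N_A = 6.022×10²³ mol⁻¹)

1.5×10⁻⁴ mol

Photon energy at 365 nm: hc/λ = (6.626×10⁻³⁴)(2.998×10⁸)/(365×10⁻⁹) = 5.442×10⁻¹⁹ J.
Energy delivered: (0.879 W)(1182 s) = 1039 J.
Photons incident: 1039 / 5.442×10⁻¹⁹ = 1.909×10²¹, i.e. 1.909×10²¹/6.022×10²³ = 0.003170 mol.
Fraction absorbed: 1 − 63.2/100 = 0.3680.
Photons absorbed: 0.3680 × 0.003170 = 0.001167 mol.
Product: Φ × n_abs = 0.130 × 0.001167 = 1.517×10⁻⁴ mol.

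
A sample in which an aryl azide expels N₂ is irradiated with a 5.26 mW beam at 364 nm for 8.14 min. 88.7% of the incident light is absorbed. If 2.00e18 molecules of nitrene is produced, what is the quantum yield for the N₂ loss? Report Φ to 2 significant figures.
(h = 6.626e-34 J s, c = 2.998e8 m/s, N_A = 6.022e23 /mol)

Φ = 0.48

Product: 2.00e18 / 6.022e23 = 3.321e-6 mol.
Photon energy at 364 nm: hc/λ = (6.626e-34)(2.998e8)/(364e-9) = 5.457e-19 J.
Energy delivered: (5.26 mW)(488.4 s) = 2.569 J.
Photons incident: 2.569 / 5.457e-19 = 4.708e18, i.e. 4.708e18/6.022e23 = 7.818e-6 mol.
Photons absorbed: 0.887 × 7.818e-6 = 6.935e-6 mol.
Φ = 3.321e-6 mol / 6.935e-6 mol photons = 0.48.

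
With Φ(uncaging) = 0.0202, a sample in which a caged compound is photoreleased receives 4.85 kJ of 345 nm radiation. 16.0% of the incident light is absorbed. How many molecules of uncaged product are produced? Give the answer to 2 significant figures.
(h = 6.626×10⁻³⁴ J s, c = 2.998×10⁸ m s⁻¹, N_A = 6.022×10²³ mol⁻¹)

Photon energy at 345 nm: hc/λ = (6.626×10⁻³⁴)(2.998×10⁸)/(345×10⁻⁹) = 5.758×10⁻¹⁹ J.
Incident energy: 4.85 kJ = 4850 J.
Photons incident: 4850 / 5.758×10⁻¹⁹ = 8.423×10²¹, i.e. 8.423×10²¹/6.022×10²³ = 0.01399 mol.
Photons absorbed: 0.160 × 0.01399 = 0.002238 mol.
Product: Φ × n_abs = 0.0202 × 0.002238 = 4.521×10⁻⁵ mol.
As a count: 4.521×10⁻⁵ × 6.022×10²³ = 2.7×10¹⁹.

2.7×10¹⁹ molecules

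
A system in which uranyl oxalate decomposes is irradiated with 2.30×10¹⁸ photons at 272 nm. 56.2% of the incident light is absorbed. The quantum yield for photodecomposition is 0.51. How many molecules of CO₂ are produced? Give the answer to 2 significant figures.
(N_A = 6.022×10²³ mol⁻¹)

6.6×10¹⁷ molecules

Moles of photons: 2.30×10¹⁸ / 6.022×10²³ = 3.819×10⁻⁶ mol.
Photons absorbed: 0.562 × 3.819×10⁻⁶ = 2.146×10⁻⁶ mol.
Product: Φ × n_abs = 0.51 × 2.146×10⁻⁶ = 1.094×10⁻⁶ mol.
As a count: 1.094×10⁻⁶ × 6.022×10²³ = 6.6×10¹⁷.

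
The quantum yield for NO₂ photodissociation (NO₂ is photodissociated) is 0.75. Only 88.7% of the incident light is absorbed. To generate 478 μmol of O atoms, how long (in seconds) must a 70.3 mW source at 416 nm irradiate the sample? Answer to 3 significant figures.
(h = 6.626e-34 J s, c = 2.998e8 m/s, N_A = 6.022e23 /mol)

Product: 478 μmol = 4.78e-4 mol.
Photons that must be absorbed: 4.78e-4 / 0.75 = 6.373e-4 mol.
Incident photons needed: 6.373e-4 / 0.887 = 7.185e-4 mol.
Photon energy: hc/λ = 4.775e-19 J; per mole, 2.876e5 J mol⁻¹.
Energy required: 7.185e-4 × 2.876e5 = 206.6 J.
Time: 206.6 J / 0.0703 W = 2940 s.

t ≈ 2940 s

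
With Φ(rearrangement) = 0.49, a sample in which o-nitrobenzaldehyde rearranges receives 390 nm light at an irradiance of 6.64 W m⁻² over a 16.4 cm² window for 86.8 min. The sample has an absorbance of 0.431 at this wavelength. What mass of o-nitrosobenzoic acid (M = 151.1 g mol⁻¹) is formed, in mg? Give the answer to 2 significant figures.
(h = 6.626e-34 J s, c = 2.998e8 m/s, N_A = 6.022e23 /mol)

8.6 mg

Photon energy at 390 nm: hc/λ = (6.626e-34)(2.998e8)/(390e-9) = 5.094e-19 J.
Energy delivered: (6.64 W m⁻²)(16.4e-4 m²)(5208 s) = 56.71 J.
Photons incident: 56.71 / 5.094e-19 = 1.113e20, i.e. 1.113e20/6.022e23 = 1.848e-4 mol.
Fraction absorbed: 1 − 10^(−0.431) = 0.6293.
Photons absorbed: 0.6293 × 1.848e-4 = 1.163e-4 mol.
Product: Φ × n_abs = 0.49 × 1.163e-4 = 5.699e-5 mol.
Mass: 5.699e-5 × 151.1 = 0.008611 g = 8.6 mg.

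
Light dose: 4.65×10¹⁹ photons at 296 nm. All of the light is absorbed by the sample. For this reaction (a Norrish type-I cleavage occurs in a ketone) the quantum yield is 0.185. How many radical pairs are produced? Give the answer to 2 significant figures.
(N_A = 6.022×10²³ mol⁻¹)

Moles of photons: 4.65×10¹⁹ / 6.022×10²³ = 7.722×10⁻⁵ mol.
Product: Φ × n_abs = 0.185 × 7.722×10⁻⁵ = 1.429×10⁻⁵ mol.
As a count: 1.429×10⁻⁵ × 6.022×10²³ = 8.6×10¹⁸.

8.6×10¹⁸ radical pairs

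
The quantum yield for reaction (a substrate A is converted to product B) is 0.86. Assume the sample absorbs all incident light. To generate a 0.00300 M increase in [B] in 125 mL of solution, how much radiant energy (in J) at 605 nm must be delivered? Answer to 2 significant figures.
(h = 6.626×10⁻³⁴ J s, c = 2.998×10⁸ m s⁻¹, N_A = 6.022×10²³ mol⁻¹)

86 J

Product: (0.00300 M)(0.125 L) = 3.750×10⁻⁴ mol.
Photons that must be absorbed: 3.750×10⁻⁴ / 0.86 = 4.360×10⁻⁴ mol.
Photon energy: hc/λ = 3.283×10⁻¹⁹ J; per mole, 1.977×10⁵ J mol⁻¹.
Energy required: 4.360×10⁻⁴ × 1.977×10⁵ = 86 J.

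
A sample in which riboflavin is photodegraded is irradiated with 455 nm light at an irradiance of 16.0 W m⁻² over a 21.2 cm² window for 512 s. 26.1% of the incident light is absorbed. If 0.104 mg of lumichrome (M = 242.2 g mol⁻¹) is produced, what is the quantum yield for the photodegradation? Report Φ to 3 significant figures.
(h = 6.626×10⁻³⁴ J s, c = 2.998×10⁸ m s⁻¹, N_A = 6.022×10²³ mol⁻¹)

Φ = 0.0249

Product: 0.104 mg / 242.2 g mol⁻¹ = 4.294×10⁻⁷ mol.
Photon energy at 455 nm: hc/λ = (6.626×10⁻³⁴)(2.998×10⁸)/(455×10⁻⁹) = 4.366×10⁻¹⁹ J.
Energy delivered: (16.0 W m⁻²)(21.2×10⁻⁴ m²)(512 s) = 17.37 J.
Photons incident: 17.37 / 4.366×10⁻¹⁹ = 3.978×10¹⁹, i.e. 3.978×10¹⁹/6.022×10²³ = 6.606×10⁻⁵ mol.
Photons absorbed: 0.261 × 6.606×10⁻⁵ = 1.724×10⁻⁵ mol.
Φ = 4.294×10⁻⁷ mol / 1.724×10⁻⁵ mol photons = 0.0249.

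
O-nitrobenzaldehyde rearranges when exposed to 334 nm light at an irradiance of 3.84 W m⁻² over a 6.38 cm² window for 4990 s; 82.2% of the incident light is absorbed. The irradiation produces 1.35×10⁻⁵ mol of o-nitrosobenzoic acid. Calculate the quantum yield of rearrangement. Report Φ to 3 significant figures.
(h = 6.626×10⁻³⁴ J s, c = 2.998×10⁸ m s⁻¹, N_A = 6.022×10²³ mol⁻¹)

Photon energy at 334 nm: hc/λ = (6.626×10⁻³⁴)(2.998×10⁸)/(334×10⁻⁹) = 5.948×10⁻¹⁹ J.
Energy delivered: (3.84 W m⁻²)(6.38×10⁻⁴ m²)(4990 s) = 12.23 J.
Photons incident: 12.23 / 5.948×10⁻¹⁹ = 2.056×10¹⁹, i.e. 2.056×10¹⁹/6.022×10²³ = 3.414×10⁻⁵ mol.
Photons absorbed: 0.822 × 3.414×10⁻⁵ = 2.806×10⁻⁵ mol.
Φ = 1.35×10⁻⁵ mol / 2.806×10⁻⁵ mol photons = 0.481.

Φ = 0.481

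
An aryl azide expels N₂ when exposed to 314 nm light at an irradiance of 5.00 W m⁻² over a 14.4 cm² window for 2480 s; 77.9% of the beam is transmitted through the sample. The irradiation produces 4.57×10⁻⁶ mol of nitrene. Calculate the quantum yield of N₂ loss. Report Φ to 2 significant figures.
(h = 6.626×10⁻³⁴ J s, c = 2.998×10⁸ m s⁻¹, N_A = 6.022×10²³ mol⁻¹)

Φ = 0.44

Photon energy at 314 nm: hc/λ = (6.626×10⁻³⁴)(2.998×10⁸)/(314×10⁻⁹) = 6.326×10⁻¹⁹ J.
Energy delivered: (5.00 W m⁻²)(14.4×10⁻⁴ m²)(2480 s) = 17.86 J.
Photons incident: 17.86 / 6.326×10⁻¹⁹ = 2.823×10¹⁹, i.e. 2.823×10¹⁹/6.022×10²³ = 4.688×10⁻⁵ mol.
Fraction absorbed: 1 − 77.9/100 = 0.2210.
Photons absorbed: 0.2210 × 4.688×10⁻⁵ = 1.036×10⁻⁵ mol.
Φ = 4.57×10⁻⁶ mol / 1.036×10⁻⁵ mol photons = 0.44.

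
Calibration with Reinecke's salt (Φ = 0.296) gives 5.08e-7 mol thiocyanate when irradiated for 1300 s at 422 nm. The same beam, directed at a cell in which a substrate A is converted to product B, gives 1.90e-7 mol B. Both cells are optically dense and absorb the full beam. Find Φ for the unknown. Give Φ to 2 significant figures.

Φ = 0.11

Photons absorbed by the actinometer: 5.08e-7 / 0.296 = 1.716e-6 mol.
Φ(unknown) = 1.90e-7 / 1.716e-6 = 0.11.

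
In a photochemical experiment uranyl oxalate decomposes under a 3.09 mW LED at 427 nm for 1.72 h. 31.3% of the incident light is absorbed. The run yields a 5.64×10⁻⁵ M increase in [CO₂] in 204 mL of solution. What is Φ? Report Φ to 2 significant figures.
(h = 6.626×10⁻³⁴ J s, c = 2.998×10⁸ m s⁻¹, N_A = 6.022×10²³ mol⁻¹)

Φ = 0.54

Product: (5.64×10⁻⁵ M)(0.204 L) = 1.151×10⁻⁵ mol.
Photon energy at 427 nm: hc/λ = (6.626×10⁻³⁴)(2.998×10⁸)/(427×10⁻⁹) = 4.652×10⁻¹⁹ J.
Energy delivered: (3.09 mW)(6192 s) = 19.13 J.
Photons incident: 19.13 / 4.652×10⁻¹⁹ = 4.112×10¹⁹, i.e. 4.112×10¹⁹/6.022×10²³ = 6.828×10⁻⁵ mol.
Photons absorbed: 0.313 × 6.828×10⁻⁵ = 2.137×10⁻⁵ mol.
Φ = 1.151×10⁻⁵ mol / 2.137×10⁻⁵ mol photons = 0.54.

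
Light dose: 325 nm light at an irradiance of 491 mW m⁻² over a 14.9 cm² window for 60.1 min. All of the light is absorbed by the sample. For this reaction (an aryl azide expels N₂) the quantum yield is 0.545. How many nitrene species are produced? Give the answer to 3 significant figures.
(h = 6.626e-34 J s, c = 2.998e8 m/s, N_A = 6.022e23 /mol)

Photon energy at 325 nm: hc/λ = (6.626e-34)(2.998e8)/(325e-9) = 6.112e-19 J.
Energy delivered: (491 mW m⁻²)(14.9e-4 m²)(3606 s) = 2.638 J.
Photons incident: 2.638 / 6.112e-19 = 4.316e18, i.e. 4.316e18/6.022e23 = 7.167e-6 mol.
Product: Φ × n_abs = 0.545 × 7.167e-6 = 3.906e-6 mol.
As a count: 3.906e-6 × 6.022e23 = 2.35e18.

2.35e18 species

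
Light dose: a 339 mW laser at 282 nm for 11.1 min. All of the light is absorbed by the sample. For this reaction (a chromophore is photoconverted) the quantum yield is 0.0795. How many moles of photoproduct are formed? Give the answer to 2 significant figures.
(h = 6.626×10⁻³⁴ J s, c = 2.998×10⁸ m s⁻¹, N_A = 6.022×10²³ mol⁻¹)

Photon energy at 282 nm: hc/λ = (6.626×10⁻³⁴)(2.998×10⁸)/(282×10⁻⁹) = 7.044×10⁻¹⁹ J.
Energy delivered: (339 mW)(666 s) = 225.8 J.
Photons incident: 225.8 / 7.044×10⁻¹⁹ = 3.206×10²⁰, i.e. 3.206×10²⁰/6.022×10²³ = 5.324×10⁻⁴ mol.
Product: Φ × n_abs = 0.0795 × 5.324×10⁻⁴ = 4.233×10⁻⁵ mol.

4.2×10⁻⁵ mol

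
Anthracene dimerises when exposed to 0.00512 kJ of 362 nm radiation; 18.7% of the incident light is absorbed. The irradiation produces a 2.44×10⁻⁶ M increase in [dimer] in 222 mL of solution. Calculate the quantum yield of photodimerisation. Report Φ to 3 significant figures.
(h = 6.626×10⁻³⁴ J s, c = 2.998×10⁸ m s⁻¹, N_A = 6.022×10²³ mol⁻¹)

Φ = 0.187

Product: (2.44×10⁻⁶ M)(0.222 L) = 5.417×10⁻⁷ mol.
Photon energy at 362 nm: hc/λ = (6.626×10⁻³⁴)(2.998×10⁸)/(362×10⁻⁹) = 5.487×10⁻¹⁹ J.
Incident energy: 0.00512 kJ = 5.12 J.
Photons incident: 5.12 / 5.487×10⁻¹⁹ = 9.331×10¹⁸, i.e. 9.331×10¹⁸/6.022×10²³ = 1.549×10⁻⁵ mol.
Photons absorbed: 0.187 × 1.549×10⁻⁵ = 2.897×10⁻⁶ mol.
Φ = 5.417×10⁻⁷ mol / 2.897×10⁻⁶ mol photons = 0.187.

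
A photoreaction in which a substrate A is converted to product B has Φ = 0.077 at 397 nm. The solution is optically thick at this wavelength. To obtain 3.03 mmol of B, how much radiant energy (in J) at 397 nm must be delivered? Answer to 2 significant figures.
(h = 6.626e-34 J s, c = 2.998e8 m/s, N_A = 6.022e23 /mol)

1.2e4 J

Product: 3.03 mmol = 0.00303 mol.
Photons that must be absorbed: 0.00303 / 0.077 = 0.03935 mol.
Photon energy: hc/λ = 5.004e-19 J; per mole, 3.013e5 J mol⁻¹.
Energy required: 0.03935 × 3.013e5 = 1.2e4 J.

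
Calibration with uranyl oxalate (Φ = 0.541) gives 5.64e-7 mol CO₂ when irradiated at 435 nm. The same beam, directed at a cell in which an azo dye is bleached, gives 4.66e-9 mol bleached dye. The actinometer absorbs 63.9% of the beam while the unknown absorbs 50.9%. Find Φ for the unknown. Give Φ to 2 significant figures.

Φ = 0.0056

Photons absorbed by the actinometer: 5.64e-7 / 0.541 = 1.043e-6 mol.
Incident flux: 1.043e-6 / 0.639 = 1.632e-6 einstein.
Absorbed by unknown: 0.509 × 1.632e-6 = 8.307e-7 mol.
Φ(unknown) = 4.66e-9 / 8.307e-7 = 0.0056.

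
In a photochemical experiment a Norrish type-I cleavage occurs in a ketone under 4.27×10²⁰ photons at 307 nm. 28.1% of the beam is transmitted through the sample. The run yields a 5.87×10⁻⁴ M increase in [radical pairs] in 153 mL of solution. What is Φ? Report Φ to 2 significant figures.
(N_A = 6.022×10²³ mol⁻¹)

Φ = 0.18

Product: (5.87×10⁻⁴ M)(0.153 L) = 8.981×10⁻⁵ mol.
Moles of photons: 4.27×10²⁰ / 6.022×10²³ = 7.091×10⁻⁴ mol.
Fraction absorbed: 1 − 28.1/100 = 0.7190.
Photons absorbed: 0.7190 × 7.091×10⁻⁴ = 5.098×10⁻⁴ mol.
Φ = 8.981×10⁻⁵ mol / 5.098×10⁻⁴ mol photons = 0.18.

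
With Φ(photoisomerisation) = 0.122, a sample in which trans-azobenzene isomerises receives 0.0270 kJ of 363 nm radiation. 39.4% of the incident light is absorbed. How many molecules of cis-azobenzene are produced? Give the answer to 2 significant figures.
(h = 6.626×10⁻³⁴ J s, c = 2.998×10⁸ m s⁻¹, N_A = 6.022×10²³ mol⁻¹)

2.4×10¹⁸ molecules

Photon energy at 363 nm: hc/λ = (6.626×10⁻³⁴)(2.998×10⁸)/(363×10⁻⁹) = 5.472×10⁻¹⁹ J.
Incident energy: 0.0270 kJ = 27.0 J.
Photons incident: 27.0 / 5.472×10⁻¹⁹ = 4.934×10¹⁹, i.e. 4.934×10¹⁹/6.022×10²³ = 8.193×10⁻⁵ mol.
Photons absorbed: 0.394 × 8.193×10⁻⁵ = 3.228×10⁻⁵ mol.
Product: Φ × n_abs = 0.122 × 3.228×10⁻⁵ = 3.938×10⁻⁶ mol.
As a count: 3.938×10⁻⁶ × 6.022×10²³ = 2.4×10¹⁸.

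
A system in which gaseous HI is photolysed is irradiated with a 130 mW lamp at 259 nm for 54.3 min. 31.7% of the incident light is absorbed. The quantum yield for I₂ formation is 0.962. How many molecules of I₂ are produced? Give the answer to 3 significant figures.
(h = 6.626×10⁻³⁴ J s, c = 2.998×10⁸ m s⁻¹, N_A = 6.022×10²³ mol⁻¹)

1.68×10²⁰ molecules

Photon energy at 259 nm: hc/λ = (6.626×10⁻³⁴)(2.998×10⁸)/(259×10⁻⁹) = 7.670×10⁻¹⁹ J.
Energy delivered: (130 mW)(3258 s) = 423.5 J.
Photons incident: 423.5 / 7.670×10⁻¹⁹ = 5.522×10²⁰, i.e. 5.522×10²⁰/6.022×10²³ = 9.170×10⁻⁴ mol.
Photons absorbed: 0.317 × 9.170×10⁻⁴ = 2.907×10⁻⁴ mol.
Product: Φ × n_abs = 0.962 × 2.907×10⁻⁴ = 2.797×10⁻⁴ mol.
As a count: 2.797×10⁻⁴ × 6.022×10²³ = 1.68×10²⁰.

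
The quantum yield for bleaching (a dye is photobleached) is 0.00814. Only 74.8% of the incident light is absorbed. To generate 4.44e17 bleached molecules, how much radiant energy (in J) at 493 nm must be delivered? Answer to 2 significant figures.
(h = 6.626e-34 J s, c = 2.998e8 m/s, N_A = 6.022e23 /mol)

29 J

Product: 4.44e17 / 6.022e23 = 7.373e-7 mol.
Photons that must be absorbed: 7.373e-7 / 0.00814 = 9.058e-5 mol.
Incident photons needed: 9.058e-5 / 0.748 = 1.211e-4 mol.
Photon energy: hc/λ = 4.029e-19 J; per mole, 2.426e5 J mol⁻¹.
Energy required: 1.211e-4 × 2.426e5 = 29 J.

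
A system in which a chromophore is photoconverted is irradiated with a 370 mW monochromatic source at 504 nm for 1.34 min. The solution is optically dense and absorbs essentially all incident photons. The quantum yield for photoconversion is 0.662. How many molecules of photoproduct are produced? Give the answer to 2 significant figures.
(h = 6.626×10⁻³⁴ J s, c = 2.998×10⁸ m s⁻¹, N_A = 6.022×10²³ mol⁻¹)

5.0×10¹⁹ molecules

Photon energy at 504 nm: hc/λ = (6.626×10⁻³⁴)(2.998×10⁸)/(504×10⁻⁹) = 3.941×10⁻¹⁹ J.
Energy delivered: (370 mW)(80.4 s) = 29.75 J.
Photons incident: 29.75 / 3.941×10⁻¹⁹ = 7.549×10¹⁹, i.e. 7.549×10¹⁹/6.022×10²³ = 1.254×10⁻⁴ mol.
Product: Φ × n_abs = 0.662 × 1.254×10⁻⁴ = 8.301×10⁻⁵ mol.
As a count: 8.301×10⁻⁵ × 6.022×10²³ = 5.0×10¹⁹.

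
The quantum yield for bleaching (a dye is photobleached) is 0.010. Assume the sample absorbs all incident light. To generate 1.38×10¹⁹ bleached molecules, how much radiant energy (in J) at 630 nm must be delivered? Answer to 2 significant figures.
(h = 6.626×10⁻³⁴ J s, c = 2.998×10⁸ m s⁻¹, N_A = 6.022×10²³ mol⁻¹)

440 J

Product: 1.38×10¹⁹ / 6.022×10²³ = 2.292×10⁻⁵ mol.
Photons that must be absorbed: 2.292×10⁻⁵ / 0.010 = 0.002292 mol.
Photon energy: hc/λ = 3.153×10⁻¹⁹ J; per mole, 1.899×10⁵ J mol⁻¹.
Energy required: 0.002292 × 1.899×10⁵ = 440 J.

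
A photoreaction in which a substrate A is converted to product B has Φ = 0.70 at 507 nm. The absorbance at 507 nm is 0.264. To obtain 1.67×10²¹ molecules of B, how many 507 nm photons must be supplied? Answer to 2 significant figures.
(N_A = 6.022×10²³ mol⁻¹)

Product: 1.67×10²¹ / 6.022×10²³ = 0.002773 mol.
Photons that must be absorbed: 0.002773 / 0.70 = 0.003961 mol.
Fraction absorbed: 1 − 10^(−0.264) = 0.4555.
Incident photons needed: 0.003961 / 0.4555 = 0.008696 mol.
Photon count: 0.008696 × 6.022×10²³ = 5.2×10²¹.

5.2×10²¹ photons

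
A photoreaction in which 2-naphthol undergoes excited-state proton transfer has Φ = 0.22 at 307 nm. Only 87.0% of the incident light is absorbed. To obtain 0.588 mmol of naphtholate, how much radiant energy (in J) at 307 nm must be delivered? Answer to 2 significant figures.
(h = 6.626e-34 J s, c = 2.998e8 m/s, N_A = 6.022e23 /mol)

1200 J

Product: 0.588 mmol = 5.88e-4 mol.
Photons that must be absorbed: 5.88e-4 / 0.22 = 0.002673 mol.
Incident photons needed: 0.002673 / 0.870 = 0.003072 mol.
Photon energy: hc/λ = 6.471e-19 J; per mole, 3.897e5 J mol⁻¹.
Energy required: 0.003072 × 3.897e5 = 1200 J.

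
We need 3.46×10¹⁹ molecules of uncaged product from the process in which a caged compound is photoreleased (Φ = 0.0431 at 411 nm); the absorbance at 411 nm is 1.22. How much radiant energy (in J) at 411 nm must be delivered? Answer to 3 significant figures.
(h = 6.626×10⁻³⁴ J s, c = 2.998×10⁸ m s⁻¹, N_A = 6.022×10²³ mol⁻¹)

Product: 3.46×10¹⁹ / 6.022×10²³ = 5.746×10⁻⁵ mol.
Photons that must be absorbed: 5.746×10⁻⁵ / 0.0431 = 0.001333 mol.
Fraction absorbed: 1 − 10^(−1.22) = 0.9397.
Incident photons needed: 0.001333 / 0.9397 = 0.001419 mol.
Photon energy: hc/λ = 4.833×10⁻¹⁹ J; per mole, 2.910×10⁵ J mol⁻¹.
Energy required: 0.001419 × 2.910×10⁵ = 413 J.

413 J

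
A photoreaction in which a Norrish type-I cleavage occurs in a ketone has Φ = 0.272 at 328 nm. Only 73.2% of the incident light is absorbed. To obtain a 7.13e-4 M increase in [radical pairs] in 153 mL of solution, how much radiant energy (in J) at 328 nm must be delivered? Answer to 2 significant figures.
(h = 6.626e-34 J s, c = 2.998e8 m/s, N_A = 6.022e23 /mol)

200 J

Product: (7.13e-4 M)(0.153 L) = 1.091e-4 mol.
Photons that must be absorbed: 1.091e-4 / 0.272 = 4.011e-4 mol.
Incident photons needed: 4.011e-4 / 0.732 = 5.480e-4 mol.
Photon energy: hc/λ = 6.056e-19 J; per mole, 3.647e5 J mol⁻¹.
Energy required: 5.480e-4 × 3.647e5 = 200 J.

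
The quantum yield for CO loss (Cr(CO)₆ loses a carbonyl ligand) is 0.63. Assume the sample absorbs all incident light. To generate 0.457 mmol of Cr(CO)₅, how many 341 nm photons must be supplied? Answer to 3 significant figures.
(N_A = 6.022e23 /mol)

4.37e20 photons

Product: 0.457 mmol = 4.57e-4 mol.
Photons that must be absorbed: 4.57e-4 / 0.63 = 7.254e-4 mol.
Photon count: 7.254e-4 × 6.022e23 = 4.37e20.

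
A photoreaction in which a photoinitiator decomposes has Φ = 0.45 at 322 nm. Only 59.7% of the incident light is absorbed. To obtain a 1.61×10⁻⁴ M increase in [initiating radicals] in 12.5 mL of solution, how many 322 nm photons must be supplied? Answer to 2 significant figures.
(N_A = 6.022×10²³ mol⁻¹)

4.5×10¹⁸ photons

Product: (1.61×10⁻⁴ M)(0.0125 L) = 2.013×10⁻⁶ mol.
Photons that must be absorbed: 2.013×10⁻⁶ / 0.45 = 4.473×10⁻⁶ mol.
Incident photons needed: 4.473×10⁻⁶ / 0.597 = 7.492×10⁻⁶ mol.
Photon count: 7.492×10⁻⁶ × 6.022×10²³ = 4.5×10¹⁸.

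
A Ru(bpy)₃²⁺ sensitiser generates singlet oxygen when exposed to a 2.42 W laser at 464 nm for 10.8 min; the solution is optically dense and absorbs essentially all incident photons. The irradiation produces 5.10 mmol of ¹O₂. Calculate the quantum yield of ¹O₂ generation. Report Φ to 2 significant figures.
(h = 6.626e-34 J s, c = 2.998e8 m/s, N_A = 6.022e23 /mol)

Φ = 0.84

Product: 5.10 mmol = 0.00510 mol.
Photon energy at 464 nm: hc/λ = (6.626e-34)(2.998e8)/(464e-9) = 4.281e-19 J.
Energy delivered: (2.42 W)(648 s) = 1568 J.
Photons incident: 1568 / 4.281e-19 = 3.663e21, i.e. 3.663e21/6.022e23 = 0.006083 mol.
Φ = 0.00510 mol / 0.006083 mol photons = 0.84.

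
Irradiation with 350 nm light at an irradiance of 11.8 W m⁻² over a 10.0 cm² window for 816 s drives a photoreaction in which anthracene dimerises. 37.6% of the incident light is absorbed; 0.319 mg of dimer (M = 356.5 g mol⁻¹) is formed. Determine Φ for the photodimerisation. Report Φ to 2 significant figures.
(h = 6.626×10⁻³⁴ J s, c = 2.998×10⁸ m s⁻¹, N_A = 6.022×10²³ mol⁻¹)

Φ = 0.084

Product: 0.319 mg / 356.5 g mol⁻¹ = 8.948×10⁻⁷ mol.
Photon energy at 350 nm: hc/λ = (6.626×10⁻³⁴)(2.998×10⁸)/(350×10⁻⁹) = 5.676×10⁻¹⁹ J.
Energy delivered: (11.8 W m⁻²)(10.0×10⁻⁴ m²)(816 s) = 9.629 J.
Photons incident: 9.629 / 5.676×10⁻¹⁹ = 1.696×10¹⁹, i.e. 1.696×10¹⁹/6.022×10²³ = 2.816×10⁻⁵ mol.
Photons absorbed: 0.376 × 2.816×10⁻⁵ = 1.059×10⁻⁵ mol.
Φ = 8.948×10⁻⁷ mol / 1.059×10⁻⁵ mol photons = 0.084.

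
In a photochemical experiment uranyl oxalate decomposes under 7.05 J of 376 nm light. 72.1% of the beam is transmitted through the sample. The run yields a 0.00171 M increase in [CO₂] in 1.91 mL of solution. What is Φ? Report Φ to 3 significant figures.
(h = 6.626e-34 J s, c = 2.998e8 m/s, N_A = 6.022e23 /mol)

Product: (0.00171 M)(0.00191 L) = 3.266e-6 mol.
Photon energy at 376 nm: hc/λ = (6.626e-34)(2.998e8)/(376e-9) = 5.283e-19 J.
Photons incident: 7.05 / 5.283e-19 = 1.334e19, i.e. 1.334e19/6.022e23 = 2.215e-5 mol.
Fraction absorbed: 1 − 72.1/100 = 0.2790.
Photons absorbed: 0.2790 × 2.215e-5 = 6.180e-6 mol.
Φ = 3.266e-6 mol / 6.180e-6 mol photons = 0.528.

Φ = 0.528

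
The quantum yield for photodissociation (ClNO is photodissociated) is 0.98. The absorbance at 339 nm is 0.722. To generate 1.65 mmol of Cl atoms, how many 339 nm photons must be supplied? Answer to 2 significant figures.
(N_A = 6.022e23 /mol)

1.3e21 photons

Product: 1.65 mmol = 0.00165 mol.
Photons that must be absorbed: 0.00165 / 0.98 = 0.001684 mol.
Fraction absorbed: 1 − 10^(−0.722) = 0.8103.
Incident photons needed: 0.001684 / 0.8103 = 0.002078 mol.
Photon count: 0.002078 × 6.022e23 = 1.3e21.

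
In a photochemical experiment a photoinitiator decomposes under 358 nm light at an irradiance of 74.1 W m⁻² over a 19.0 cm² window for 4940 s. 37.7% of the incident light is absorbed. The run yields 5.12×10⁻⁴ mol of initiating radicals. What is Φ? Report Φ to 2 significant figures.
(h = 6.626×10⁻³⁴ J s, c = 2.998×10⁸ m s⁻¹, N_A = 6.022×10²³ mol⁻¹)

Photon energy at 358 nm: hc/λ = (6.626×10⁻³⁴)(2.998×10⁸)/(358×10⁻⁹) = 5.549×10⁻¹⁹ J.
Energy delivered: (74.1 W m⁻²)(19.0×10⁻⁴ m²)(4940 s) = 695.5 J.
Photons incident: 695.5 / 5.549×10⁻¹⁹ = 1.253×10²¹, i.e. 1.253×10²¹/6.022×10²³ = 0.002081 mol.
Photons absorbed: 0.377 × 0.002081 = 7.845×10⁻⁴ mol.
Φ = 5.12×10⁻⁴ mol / 7.845×10⁻⁴ mol photons = 0.65.

Φ = 0.65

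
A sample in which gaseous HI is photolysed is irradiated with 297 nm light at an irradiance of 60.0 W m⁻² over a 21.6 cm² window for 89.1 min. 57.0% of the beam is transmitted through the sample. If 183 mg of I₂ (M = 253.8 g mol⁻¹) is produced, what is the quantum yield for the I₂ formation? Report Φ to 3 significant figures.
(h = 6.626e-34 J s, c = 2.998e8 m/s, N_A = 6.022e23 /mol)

Product: 183 mg / 253.8 g mol⁻¹ = 7.210e-4 mol.
Photon energy at 297 nm: hc/λ = (6.626e-34)(2.998e8)/(297e-9) = 6.688e-19 J.
Energy delivered: (60.0 W m⁻²)(21.6e-4 m²)(5346 s) = 692.8 J.
Photons incident: 692.8 / 6.688e-19 = 1.036e21, i.e. 1.036e21/6.022e23 = 0.001720 mol.
Fraction absorbed: 1 − 57.0/100 = 0.4300.
Photons absorbed: 0.4300 × 0.001720 = 7.396e-4 mol.
Φ = 7.210e-4 mol / 7.396e-4 mol photons = 0.975.

Φ = 0.975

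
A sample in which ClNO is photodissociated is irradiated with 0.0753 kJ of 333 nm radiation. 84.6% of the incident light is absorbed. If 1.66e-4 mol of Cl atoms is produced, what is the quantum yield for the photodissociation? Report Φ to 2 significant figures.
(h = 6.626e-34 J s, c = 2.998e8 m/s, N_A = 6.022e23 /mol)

Φ = 0.94

Photon energy at 333 nm: hc/λ = (6.626e-34)(2.998e8)/(333e-9) = 5.965e-19 J.
Incident energy: 0.0753 kJ = 75.3 J.
Photons incident: 75.3 / 5.965e-19 = 1.262e20, i.e. 1.262e20/6.022e23 = 2.096e-4 mol.
Photons absorbed: 0.846 × 2.096e-4 = 1.773e-4 mol.
Φ = 1.66e-4 mol / 1.773e-4 mol photons = 0.94.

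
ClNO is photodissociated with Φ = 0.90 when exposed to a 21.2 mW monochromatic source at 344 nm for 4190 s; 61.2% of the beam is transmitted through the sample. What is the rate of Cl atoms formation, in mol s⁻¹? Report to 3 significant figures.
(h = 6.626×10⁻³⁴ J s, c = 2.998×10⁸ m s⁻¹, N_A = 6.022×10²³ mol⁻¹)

2.13×10⁻⁸ mol s⁻¹

Photon energy at 344 nm: hc/λ = (6.626×10⁻³⁴)(2.998×10⁸)/(344×10⁻⁹) = 5.775×10⁻¹⁹ J.
Energy delivered: (21.2 mW)(4190 s) = 88.83 J.
Photons incident: 88.83 / 5.775×10⁻¹⁹ = 1.538×10²⁰, i.e. 1.538×10²⁰/6.022×10²³ = 2.554×10⁻⁴ mol.
Fraction absorbed: 1 − 61.2/100 = 0.3880.
Photons absorbed: 0.3880 × 2.554×10⁻⁴ = 9.910×10⁻⁵ mol.
Product formed: 0.90 × 9.910×10⁻⁵ = 8.919×10⁻⁵ mol.
Rate: 8.919×10⁻⁵ / 4190 s = 2.13×10⁻⁸ mol s⁻¹.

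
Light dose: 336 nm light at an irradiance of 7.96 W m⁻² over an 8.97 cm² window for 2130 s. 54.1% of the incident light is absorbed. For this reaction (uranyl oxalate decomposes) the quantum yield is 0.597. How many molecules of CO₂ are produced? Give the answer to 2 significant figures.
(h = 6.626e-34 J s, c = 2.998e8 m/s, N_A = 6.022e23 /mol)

8.3e18 molecules

Photon energy at 336 nm: hc/λ = (6.626e-34)(2.998e8)/(336e-9) = 5.912e-19 J.
Energy delivered: (7.96 W m⁻²)(8.97e-4 m²)(2130 s) = 15.21 J.
Photons incident: 15.21 / 5.912e-19 = 2.573e19, i.e. 2.573e19/6.022e23 = 4.273e-5 mol.
Photons absorbed: 0.541 × 4.273e-5 = 2.312e-5 mol.
Product: Φ × n_abs = 0.597 × 2.312e-5 = 1.380e-5 mol.
As a count: 1.380e-5 × 6.022e23 = 8.3e18.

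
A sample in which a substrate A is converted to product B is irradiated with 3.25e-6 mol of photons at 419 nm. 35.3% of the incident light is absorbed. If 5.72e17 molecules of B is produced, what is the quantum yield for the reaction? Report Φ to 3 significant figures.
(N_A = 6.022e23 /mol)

Product: 5.72e17 / 6.022e23 = 9.499e-7 mol.
Photons absorbed: 0.353 × 3.25e-6 = 1.147e-6 mol.
Φ = 9.499e-7 mol / 1.147e-6 mol photons = 0.828.

Φ = 0.828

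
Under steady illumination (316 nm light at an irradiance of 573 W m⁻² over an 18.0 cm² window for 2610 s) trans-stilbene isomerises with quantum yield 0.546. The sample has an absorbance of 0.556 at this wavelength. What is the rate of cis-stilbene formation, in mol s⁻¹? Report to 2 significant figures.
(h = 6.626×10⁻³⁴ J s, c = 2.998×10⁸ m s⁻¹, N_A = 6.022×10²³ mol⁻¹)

1.1×10⁻⁶ mol s⁻¹

Photon energy at 316 nm: hc/λ = (6.626×10⁻³⁴)(2.998×10⁸)/(316×10⁻⁹) = 6.286×10⁻¹⁹ J.
Energy delivered: (573 W m⁻²)(18.0×10⁻⁴ m²)(2610 s) = 2692 J.
Photons incident: 2692 / 6.286×10⁻¹⁹ = 4.283×10²¹, i.e. 4.283×10²¹/6.022×10²³ = 0.007112 mol.
Fraction absorbed: 1 − 10^(−0.556) = 0.7220.
Photons absorbed: 0.7220 × 0.007112 = 0.005135 mol.
Product formed: 0.546 × 0.005135 = 0.002804 mol.
Rate: 0.002804 / 2610 s = 1.1×10⁻⁶ mol s⁻¹.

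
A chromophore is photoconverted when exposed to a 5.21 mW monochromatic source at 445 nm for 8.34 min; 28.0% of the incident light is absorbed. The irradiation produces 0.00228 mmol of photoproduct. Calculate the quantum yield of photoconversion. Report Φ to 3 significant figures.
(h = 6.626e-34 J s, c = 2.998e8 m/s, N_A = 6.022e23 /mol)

Product: 0.00228 mmol = 2.28e-6 mol.
Photon energy at 445 nm: hc/λ = (6.626e-34)(2.998e8)/(445e-9) = 4.464e-19 J.
Energy delivered: (5.21 mW)(500.4 s) = 2.607 J.
Photons incident: 2.607 / 4.464e-19 = 5.840e18, i.e. 5.840e18/6.022e23 = 9.698e-6 mol.
Photons absorbed: 0.280 × 9.698e-6 = 2.715e-6 mol.
Φ = 2.28e-6 mol / 2.715e-6 mol photons = 0.840.

Φ = 0.840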